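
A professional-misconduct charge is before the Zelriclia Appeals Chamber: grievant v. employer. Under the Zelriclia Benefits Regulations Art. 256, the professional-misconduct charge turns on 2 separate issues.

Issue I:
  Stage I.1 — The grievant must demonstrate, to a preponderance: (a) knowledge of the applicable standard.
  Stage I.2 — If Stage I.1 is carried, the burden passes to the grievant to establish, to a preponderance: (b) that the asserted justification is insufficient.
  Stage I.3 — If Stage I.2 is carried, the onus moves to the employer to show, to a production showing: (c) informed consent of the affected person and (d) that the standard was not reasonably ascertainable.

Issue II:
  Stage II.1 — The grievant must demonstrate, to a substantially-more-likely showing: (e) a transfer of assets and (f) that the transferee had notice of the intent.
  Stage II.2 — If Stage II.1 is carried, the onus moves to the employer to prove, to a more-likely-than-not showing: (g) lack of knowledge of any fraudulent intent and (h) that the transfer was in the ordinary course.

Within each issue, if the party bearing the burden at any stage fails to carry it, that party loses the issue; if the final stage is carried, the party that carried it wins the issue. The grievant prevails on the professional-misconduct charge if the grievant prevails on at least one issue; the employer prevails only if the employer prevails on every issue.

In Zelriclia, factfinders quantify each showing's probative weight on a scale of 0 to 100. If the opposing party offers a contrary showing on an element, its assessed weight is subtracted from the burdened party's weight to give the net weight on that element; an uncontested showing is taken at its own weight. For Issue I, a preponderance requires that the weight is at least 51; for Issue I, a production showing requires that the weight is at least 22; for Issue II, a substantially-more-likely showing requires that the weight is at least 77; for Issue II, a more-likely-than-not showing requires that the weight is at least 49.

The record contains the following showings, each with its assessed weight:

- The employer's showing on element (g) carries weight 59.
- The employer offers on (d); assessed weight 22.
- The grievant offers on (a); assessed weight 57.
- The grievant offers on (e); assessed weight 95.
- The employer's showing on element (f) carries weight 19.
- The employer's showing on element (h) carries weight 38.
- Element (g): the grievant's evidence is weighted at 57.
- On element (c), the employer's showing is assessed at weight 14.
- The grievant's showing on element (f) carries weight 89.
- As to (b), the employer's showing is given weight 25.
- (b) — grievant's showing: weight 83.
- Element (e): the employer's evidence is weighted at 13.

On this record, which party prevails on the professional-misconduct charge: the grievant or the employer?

— Issue I —
Stage I.1 (grievant, a preponderance, weight is at least 51): (a) 57 ≥ 51 — meets.
  All elements met. The grievant retains the burden for Stage I.2.
Stage I.2 (grievant, a preponderance, weight is at least 51): (b) net 83−25=58 ≥ 51 — meets.
  Stage I.2 carried; the burden shifts to the employer.
Stage I.3 (employer, a production showing, weight is at least 22): (c) 14 < 22 — fails; (d) 22 ≥ 22 — meets.
  The employer does not carry Stage I.3.
The analysis ends at Stage I.3; the grievant prevails on this issue.
— Issue II —
Stage II.1 (grievant, a substantially-more-likely showing, weight is at least 77): (e) net 95−13=82 ≥ 77 — meets; (f) net 89−19=70 < 77 — fails.
  The grievant does not carry Stage II.1.
The analysis ends at Stage II.1; the employer prevails on this issue.
Per-issue: Issue I → grievant; Issue II → employer. The grievant must prevail on at least one issue; overall, the grievant prevails.

grievant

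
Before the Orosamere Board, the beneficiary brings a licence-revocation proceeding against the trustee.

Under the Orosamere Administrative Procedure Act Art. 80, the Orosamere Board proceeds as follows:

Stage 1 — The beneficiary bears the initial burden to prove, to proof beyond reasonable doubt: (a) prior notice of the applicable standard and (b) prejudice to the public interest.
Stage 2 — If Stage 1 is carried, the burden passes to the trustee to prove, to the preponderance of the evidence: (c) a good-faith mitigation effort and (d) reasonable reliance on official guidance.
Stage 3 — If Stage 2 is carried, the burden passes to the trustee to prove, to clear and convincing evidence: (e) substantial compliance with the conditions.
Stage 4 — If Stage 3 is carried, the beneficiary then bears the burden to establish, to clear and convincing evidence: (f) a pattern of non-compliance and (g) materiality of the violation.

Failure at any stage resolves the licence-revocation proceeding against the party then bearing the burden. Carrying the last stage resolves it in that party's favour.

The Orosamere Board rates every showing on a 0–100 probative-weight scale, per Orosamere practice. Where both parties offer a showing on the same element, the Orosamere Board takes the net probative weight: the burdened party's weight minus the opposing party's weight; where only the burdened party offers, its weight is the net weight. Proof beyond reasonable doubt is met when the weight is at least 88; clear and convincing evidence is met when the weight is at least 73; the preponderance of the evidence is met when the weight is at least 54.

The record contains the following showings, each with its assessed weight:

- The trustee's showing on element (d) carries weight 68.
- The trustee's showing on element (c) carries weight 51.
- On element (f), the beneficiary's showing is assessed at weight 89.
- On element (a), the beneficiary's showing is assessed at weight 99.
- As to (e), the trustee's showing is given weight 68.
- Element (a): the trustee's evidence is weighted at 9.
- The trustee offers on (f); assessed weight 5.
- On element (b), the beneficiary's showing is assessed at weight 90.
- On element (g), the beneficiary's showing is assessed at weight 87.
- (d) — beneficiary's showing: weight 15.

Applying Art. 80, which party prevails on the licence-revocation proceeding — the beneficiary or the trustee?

beneficiary

Stage 1 (beneficiary, proof beyond reasonable doubt, weight is at least 88): (a) net 99−9=90 ≥ 88 — meets; (b) 90 ≥ 88 — meets.
  Stage 1 is satisfied; the onus moves to the trustee.
Stage 2 (trustee, the preponderance of the evidence, weight is at least 54): (c) 51 < 54 — fails; (d) net 68−15=53 < 54 — fails.
  Stage 2 not carried; the trustee fails its burden.
The beneficiary prevails.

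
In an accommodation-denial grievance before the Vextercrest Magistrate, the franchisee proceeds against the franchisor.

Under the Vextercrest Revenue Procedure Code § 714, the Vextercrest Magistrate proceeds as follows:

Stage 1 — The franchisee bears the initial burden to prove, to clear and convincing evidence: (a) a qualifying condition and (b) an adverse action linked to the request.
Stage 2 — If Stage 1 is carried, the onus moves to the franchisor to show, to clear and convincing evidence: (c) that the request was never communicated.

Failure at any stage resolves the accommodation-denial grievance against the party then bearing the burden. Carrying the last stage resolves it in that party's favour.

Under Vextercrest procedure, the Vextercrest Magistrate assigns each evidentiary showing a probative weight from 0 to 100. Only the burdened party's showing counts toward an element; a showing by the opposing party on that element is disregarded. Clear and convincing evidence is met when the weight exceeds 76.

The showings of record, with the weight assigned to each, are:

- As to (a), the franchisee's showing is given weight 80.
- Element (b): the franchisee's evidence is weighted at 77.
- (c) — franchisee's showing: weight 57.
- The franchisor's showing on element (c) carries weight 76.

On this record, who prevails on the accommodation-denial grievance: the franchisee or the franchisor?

franchisee

Stage 1 — burden on franchisee; standard: clear and convincing evidence (weight exceeds 76).
    (a): 80 > 76 [met]
    (b): 77 > 76 [met]
  All elements met. The burden passes to the franchisor.
Stage 2 — burden on franchisor; standard: clear and convincing evidence (weight exceeds 76).
    (c): 76 (franchisee's 57 disregarded) ≤ 76 [not met]
  The franchisor does not carry Stage 2.
So the franchisee prevails.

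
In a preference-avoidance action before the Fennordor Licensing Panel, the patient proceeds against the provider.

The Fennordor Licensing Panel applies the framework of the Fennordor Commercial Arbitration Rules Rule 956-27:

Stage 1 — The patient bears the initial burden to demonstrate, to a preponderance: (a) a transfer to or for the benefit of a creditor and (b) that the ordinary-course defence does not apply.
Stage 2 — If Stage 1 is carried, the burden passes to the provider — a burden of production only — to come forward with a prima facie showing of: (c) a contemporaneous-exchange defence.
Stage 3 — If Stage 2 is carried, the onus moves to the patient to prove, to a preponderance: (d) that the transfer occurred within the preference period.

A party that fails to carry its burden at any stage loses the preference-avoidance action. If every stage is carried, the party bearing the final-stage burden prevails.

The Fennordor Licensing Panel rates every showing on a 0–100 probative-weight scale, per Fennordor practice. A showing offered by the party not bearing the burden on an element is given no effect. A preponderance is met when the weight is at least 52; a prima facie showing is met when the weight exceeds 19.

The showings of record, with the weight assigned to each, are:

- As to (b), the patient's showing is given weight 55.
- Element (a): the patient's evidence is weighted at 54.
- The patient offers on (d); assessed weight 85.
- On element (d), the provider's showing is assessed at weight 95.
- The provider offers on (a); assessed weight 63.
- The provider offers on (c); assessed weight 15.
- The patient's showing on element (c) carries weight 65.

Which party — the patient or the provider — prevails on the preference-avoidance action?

patient

At Stage 1 the patient must meet a preponderance (weight is at least 52): on (a) the weight is 54 (the provider's 63 is given no effect), which does reach 52, so (a) meets the standard; on (b) the weight is 55, ≥ 52, so (b) meets the standard.
  Stage 1 carried; the burden shifts to the provider.
At Stage 2 the provider must meet a prima facie showing (weight exceeds 19): on (c) the weight is 15 (the patient's 65 is given no effect), which does not exceed 19, so (c) does not meet the standard.
  The provider does not carry Stage 2.
The patient prevails.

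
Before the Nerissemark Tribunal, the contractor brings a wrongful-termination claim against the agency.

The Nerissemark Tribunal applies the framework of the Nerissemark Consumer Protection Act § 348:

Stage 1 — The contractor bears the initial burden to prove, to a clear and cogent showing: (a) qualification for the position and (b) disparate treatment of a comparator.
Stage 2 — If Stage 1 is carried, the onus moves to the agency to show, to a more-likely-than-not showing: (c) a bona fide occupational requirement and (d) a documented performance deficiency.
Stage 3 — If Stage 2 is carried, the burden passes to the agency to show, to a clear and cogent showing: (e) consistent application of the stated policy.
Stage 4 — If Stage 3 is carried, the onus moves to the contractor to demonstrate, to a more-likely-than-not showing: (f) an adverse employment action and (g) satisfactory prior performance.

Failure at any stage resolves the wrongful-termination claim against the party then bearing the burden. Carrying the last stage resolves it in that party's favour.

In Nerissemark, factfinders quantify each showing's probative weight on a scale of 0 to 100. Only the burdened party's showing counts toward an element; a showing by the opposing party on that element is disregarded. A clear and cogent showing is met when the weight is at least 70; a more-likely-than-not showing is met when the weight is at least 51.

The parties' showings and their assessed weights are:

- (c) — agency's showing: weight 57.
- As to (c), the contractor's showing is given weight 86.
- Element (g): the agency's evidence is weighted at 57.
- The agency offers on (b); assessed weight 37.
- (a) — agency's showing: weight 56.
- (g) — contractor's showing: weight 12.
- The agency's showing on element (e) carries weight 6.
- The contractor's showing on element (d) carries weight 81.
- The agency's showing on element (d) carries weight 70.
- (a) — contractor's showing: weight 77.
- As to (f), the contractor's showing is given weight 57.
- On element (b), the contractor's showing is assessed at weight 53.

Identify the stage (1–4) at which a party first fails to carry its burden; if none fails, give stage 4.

stage 1

Stage 1 (contractor, a clear and cogent showing, weight is at least 70): (a) 77 (agency's 56 disregarded) ≥ 70 — meets; (b) 53 (agency's 37 disregarded) < 70 — fails.
  Not every element is met, so the contractor fails to carry Stage 1.
So the agency prevails.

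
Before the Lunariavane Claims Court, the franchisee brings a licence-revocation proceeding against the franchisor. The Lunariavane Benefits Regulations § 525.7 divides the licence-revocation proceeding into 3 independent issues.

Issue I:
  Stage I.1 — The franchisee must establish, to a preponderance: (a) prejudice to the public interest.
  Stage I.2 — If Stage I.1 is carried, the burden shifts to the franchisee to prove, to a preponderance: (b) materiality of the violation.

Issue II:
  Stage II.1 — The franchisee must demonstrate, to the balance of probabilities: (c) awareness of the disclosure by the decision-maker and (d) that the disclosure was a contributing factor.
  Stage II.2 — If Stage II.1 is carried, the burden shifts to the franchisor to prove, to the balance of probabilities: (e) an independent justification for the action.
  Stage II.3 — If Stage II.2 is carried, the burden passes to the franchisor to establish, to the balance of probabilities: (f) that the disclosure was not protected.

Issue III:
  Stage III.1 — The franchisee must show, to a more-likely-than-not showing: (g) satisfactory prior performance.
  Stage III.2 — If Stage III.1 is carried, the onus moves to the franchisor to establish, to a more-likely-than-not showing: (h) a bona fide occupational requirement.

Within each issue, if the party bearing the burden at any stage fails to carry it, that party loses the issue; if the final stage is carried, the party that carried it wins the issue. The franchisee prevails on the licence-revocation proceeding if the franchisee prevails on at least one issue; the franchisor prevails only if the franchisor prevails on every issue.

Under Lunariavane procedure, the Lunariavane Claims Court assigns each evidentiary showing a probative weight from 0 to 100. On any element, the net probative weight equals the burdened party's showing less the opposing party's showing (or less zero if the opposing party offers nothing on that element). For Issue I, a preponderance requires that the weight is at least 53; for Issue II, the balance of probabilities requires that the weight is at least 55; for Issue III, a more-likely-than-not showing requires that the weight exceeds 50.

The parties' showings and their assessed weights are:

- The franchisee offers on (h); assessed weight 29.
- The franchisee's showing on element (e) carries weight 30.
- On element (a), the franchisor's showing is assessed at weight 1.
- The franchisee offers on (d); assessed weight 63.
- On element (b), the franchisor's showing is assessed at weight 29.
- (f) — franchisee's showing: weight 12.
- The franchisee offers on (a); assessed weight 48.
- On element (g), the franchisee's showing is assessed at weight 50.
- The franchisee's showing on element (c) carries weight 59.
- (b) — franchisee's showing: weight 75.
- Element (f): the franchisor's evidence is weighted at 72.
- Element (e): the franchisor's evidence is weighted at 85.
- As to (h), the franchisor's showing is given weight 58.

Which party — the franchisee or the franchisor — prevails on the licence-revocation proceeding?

— Issue I —
Stage I.1 — burden on franchisee; standard: a preponderance (weight is at least 53).
    (a): 48 − 1 = 47 < 53 [not met]
  Not every element is met, so the franchisee fails to carry Stage I.1.
The analysis ends at Stage I.1; the franchisor prevails on this issue.
— Issue II —
At Stage II.1 the franchisee must meet the balance of probabilities (weight is at least 55): on (c) the weight is 59, ≥ 55, so (c) meets the standard; on (d) the weight is 63, ≥ 55, so (d) meets the standard.
  All elements met. The burden passes to the franchisor.
At Stage II.2 the franchisor must meet the balance of probabilities (weight is at least 55): on (e) the weight is 85 less the opposing 30 gives net 55, ≥ 55, so (e) meets the standard.
  Stage II.2 carried; the burden remains with the franchisor.
At Stage II.3 the franchisor must meet the balance of probabilities (weight is at least 55): on (f) the weight is 72 less the opposing 12 gives net 60, which does reach 55, so (f) meets the standard.
  The franchisor carries the last stage.
Every stage carried; the franchisor prevails on this issue.
— Issue III —
At Stage III.1 the franchisee must meet a more-likely-than-not showing (weight exceeds 50): on (g) the weight is 50, ≤ 50, so (g) does not meet the standard.
  Not every element is met, so the franchisee fails to carry Stage III.1.
So the franchisor prevails on this issue.
Per-issue: Issue I → franchisor; Issue II → franchisor; Issue III → franchisor. The franchisee must prevail on at least one issue; overall, the franchisor prevails.

franchisor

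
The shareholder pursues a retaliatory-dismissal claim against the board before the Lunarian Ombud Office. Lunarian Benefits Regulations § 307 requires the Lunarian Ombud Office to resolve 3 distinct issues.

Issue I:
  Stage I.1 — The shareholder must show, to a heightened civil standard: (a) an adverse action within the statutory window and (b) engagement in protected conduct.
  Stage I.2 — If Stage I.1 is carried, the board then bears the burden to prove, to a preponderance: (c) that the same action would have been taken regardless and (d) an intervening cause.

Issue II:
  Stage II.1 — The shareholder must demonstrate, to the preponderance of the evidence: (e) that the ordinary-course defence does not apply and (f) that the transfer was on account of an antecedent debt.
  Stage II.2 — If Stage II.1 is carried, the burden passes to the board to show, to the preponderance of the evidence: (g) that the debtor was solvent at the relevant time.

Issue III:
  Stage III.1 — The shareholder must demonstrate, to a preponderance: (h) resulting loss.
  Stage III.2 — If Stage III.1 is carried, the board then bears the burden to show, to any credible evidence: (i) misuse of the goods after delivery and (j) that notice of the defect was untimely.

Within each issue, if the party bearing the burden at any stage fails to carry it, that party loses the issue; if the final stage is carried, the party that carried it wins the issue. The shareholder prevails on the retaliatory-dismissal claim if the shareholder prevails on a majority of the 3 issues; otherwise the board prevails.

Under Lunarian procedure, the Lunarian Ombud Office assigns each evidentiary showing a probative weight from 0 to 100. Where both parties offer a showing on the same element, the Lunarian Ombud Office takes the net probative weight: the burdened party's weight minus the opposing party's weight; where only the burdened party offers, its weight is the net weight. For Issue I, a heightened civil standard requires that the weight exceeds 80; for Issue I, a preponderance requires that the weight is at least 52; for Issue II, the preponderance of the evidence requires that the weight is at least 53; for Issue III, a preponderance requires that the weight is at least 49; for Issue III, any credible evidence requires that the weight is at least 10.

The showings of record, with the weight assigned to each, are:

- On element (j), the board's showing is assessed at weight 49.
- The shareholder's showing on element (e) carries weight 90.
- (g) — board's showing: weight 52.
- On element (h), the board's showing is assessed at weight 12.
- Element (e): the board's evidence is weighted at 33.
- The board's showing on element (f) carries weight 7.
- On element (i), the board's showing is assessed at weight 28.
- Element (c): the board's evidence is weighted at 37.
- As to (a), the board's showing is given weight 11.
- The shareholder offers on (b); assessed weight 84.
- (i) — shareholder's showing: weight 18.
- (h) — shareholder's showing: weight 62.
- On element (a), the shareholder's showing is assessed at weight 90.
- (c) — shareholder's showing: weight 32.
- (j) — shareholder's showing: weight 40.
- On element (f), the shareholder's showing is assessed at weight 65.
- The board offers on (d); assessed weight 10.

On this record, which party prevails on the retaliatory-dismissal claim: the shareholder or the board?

shareholder

— Issue I —
Stage I.1 (shareholder, a heightened civil standard, weight exceeds 80): (a) net 90−11=79 ≤ 80 — fails; (b) 84 > 80 — meets.
  The shareholder does not carry Stage I.1.
So the board prevails on this issue.
— Issue II —
Stage II.1 — burden on shareholder; standard: the preponderance of the evidence (weight is at least 53).
    (e): 90 − 33 = 57 ≥ 53 [met]
    (f): 65 − 7 = 58 ≥ 53 [met]
  All elements met. The burden passes to the board.
Stage II.2 — burden on board; standard: the preponderance of the evidence (weight is at least 53).
    (g): 52 < 53 [not met]
  The board does not carry Stage II.2.
So the shareholder prevails on this issue.
— Issue III —
Stage III.1 — burden on shareholder; standard: a preponderance (weight is at least 49).
    (h): 62 − 12 = 50 ≥ 49 [met]
  All elements met. The burden passes to the board.
Stage III.2 — burden on board; standard: any credible evidence (weight is at least 10).
    (i): 28 − 18 = 10 ≥ 10 [met]
    (j): 49 − 40 = 9 < 10 [not met]
  Stage III.2 not carried; the board fails its burden.
The analysis ends at Stage III.2; the shareholder prevails on this issue.
Per-issue: Issue I → board; Issue II → shareholder; Issue III → shareholder. The shareholder must prevail on a majority of issues; overall, the shareholder prevails.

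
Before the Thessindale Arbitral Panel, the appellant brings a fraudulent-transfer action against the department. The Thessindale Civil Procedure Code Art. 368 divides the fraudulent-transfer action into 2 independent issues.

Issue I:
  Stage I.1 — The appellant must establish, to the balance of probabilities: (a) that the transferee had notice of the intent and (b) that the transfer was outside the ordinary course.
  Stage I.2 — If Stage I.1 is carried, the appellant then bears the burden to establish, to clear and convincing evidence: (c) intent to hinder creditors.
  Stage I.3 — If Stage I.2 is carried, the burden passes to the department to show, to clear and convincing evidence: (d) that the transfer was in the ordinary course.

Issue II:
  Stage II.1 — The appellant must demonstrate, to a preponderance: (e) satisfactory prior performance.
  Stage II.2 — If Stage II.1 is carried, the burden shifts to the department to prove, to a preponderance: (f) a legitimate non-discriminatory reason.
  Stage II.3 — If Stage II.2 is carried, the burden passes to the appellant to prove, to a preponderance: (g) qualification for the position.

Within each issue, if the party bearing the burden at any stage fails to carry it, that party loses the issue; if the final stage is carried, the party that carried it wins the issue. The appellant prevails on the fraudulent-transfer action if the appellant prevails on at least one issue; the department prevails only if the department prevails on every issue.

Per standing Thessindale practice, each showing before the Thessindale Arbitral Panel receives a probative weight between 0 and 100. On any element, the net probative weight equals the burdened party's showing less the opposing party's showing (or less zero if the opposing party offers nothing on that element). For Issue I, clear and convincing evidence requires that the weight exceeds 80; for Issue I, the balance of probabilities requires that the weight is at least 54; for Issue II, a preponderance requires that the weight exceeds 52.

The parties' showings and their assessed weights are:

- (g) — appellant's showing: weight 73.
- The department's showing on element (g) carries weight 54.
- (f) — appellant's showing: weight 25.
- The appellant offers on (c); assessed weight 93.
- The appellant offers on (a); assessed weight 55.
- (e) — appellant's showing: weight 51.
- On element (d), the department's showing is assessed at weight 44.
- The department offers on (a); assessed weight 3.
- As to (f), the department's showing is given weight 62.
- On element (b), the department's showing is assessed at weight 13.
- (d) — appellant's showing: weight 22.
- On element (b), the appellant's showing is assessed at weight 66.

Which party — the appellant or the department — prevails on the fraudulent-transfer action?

— Issue I —
Stage I.1 — burden on appellant; standard: the balance of probabilities (weight is at least 54).
    (a): 55 − 3 = 52 < 54 [not met]
    (b): 66 − 13 = 53 < 54 [not met]
  Not every element is met, so the appellant fails to carry Stage I.1.
So the department prevails on this issue.
— Issue II —
Stage II.1 (appellant, a preponderance, weight exceeds 52): (e) 51 ≤ 52 — fails.
  The appellant does not carry Stage II.1.
The department prevails on this issue.
Per-issue: Issue I → department; Issue II → department. The appellant must prevail on at least one issue; overall, the department prevails.

department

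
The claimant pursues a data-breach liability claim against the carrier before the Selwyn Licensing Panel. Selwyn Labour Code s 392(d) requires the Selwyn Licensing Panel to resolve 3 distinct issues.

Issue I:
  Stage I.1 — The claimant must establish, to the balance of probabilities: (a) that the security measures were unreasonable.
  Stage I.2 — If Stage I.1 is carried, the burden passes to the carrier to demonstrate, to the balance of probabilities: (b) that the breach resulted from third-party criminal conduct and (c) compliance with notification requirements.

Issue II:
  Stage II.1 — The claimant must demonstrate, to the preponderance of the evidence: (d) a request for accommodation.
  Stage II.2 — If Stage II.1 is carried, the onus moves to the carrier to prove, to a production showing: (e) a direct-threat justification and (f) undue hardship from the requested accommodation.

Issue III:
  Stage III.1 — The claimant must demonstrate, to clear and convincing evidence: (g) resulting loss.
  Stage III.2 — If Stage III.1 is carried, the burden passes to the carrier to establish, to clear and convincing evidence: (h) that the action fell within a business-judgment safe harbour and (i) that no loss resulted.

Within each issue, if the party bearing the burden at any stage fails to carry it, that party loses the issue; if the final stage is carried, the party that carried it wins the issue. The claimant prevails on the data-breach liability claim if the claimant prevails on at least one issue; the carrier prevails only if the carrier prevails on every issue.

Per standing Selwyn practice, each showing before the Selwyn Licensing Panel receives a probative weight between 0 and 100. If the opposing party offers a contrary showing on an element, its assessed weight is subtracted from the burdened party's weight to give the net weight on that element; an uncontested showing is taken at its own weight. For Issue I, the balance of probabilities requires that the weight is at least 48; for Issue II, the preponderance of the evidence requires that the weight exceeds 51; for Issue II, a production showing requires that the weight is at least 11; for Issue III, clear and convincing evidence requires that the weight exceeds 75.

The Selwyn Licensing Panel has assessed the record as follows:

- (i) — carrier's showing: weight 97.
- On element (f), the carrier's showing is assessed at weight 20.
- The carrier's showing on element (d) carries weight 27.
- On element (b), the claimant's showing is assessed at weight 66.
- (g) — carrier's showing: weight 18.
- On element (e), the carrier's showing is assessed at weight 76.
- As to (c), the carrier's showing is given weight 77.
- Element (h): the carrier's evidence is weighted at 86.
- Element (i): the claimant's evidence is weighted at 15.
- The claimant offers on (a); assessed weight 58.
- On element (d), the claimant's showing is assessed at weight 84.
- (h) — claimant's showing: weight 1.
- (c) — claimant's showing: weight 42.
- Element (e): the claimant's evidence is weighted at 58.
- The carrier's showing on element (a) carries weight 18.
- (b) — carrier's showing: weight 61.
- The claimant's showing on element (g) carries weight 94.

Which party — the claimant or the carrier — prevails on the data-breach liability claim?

carrier

— Issue I —
Stage I.1 (claimant, the balance of probabilities, weight is at least 48): (a) net 58−18=40 < 48 — fails.
  Stage I.1 not carried; the claimant fails its burden.
The analysis ends at Stage I.1; the carrier prevails on this issue.
— Issue II —
Stage II.1 — burden on claimant; standard: the preponderance of the evidence (weight exceeds 51).
    (d): 84 − 27 = 57 > 51 [met]
  All elements met. The burden passes to the carrier.
Stage II.2 — burden on carrier; standard: a production showing (weight is at least 11).
    (e): 76 − 58 = 18 ≥ 11 [met]
    (f): 20 ≥ 11 [met]
  Stage II.2 carried; the final stage is satisfied.
All stages carried — the carrier prevails on this issue.
— Issue III —
Stage III.1 (claimant, clear and convincing evidence, weight exceeds 75): (g) net 94−18=76 > 75 — meets.
  All elements met. The burden passes to the carrier.
Stage III.2 (carrier, clear and convincing evidence, weight exceeds 75): (h) net 86−1=85 > 75 — meets; (i) net 97−15=82 > 75 — meets.
  All elements met at the final stage.
All stages carried — the carrier prevails on this issue.
Per-issue: Issue I → carrier; Issue II → carrier; Issue III → carrier. The claimant must prevail on at least one issue; overall, the carrier prevails.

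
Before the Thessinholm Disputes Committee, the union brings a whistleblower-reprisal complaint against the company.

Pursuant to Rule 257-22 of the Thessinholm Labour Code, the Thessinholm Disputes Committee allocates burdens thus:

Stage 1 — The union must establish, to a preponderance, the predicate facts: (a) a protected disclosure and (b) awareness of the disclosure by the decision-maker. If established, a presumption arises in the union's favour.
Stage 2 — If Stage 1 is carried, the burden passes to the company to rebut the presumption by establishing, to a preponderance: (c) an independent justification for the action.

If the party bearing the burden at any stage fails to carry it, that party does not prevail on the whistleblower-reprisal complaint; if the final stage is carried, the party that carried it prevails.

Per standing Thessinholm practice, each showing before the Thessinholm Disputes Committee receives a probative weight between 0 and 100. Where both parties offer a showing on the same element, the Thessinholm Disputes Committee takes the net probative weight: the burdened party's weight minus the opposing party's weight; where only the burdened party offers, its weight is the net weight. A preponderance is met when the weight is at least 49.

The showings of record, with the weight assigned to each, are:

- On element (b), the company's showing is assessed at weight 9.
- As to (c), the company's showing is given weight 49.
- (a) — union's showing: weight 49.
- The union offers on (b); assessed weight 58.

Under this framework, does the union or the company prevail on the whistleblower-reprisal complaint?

company

At Stage 1 the union must meet a preponderance (weight is at least 49): on (a) the weight is 49, ≥ 49, so (a) meets the standard; on (b) the weight is 58 less the opposing 9 gives net 49, ≥ 49, so (b) meets the standard.
  Stage 1 is satisfied; the onus moves to the company.
At Stage 2 the company must meet a preponderance (weight is at least 49): on (c) the weight is 49, ≥ 49, so (c) meets the standard.
  The company carries the last stage.
Every stage carried; the company prevails.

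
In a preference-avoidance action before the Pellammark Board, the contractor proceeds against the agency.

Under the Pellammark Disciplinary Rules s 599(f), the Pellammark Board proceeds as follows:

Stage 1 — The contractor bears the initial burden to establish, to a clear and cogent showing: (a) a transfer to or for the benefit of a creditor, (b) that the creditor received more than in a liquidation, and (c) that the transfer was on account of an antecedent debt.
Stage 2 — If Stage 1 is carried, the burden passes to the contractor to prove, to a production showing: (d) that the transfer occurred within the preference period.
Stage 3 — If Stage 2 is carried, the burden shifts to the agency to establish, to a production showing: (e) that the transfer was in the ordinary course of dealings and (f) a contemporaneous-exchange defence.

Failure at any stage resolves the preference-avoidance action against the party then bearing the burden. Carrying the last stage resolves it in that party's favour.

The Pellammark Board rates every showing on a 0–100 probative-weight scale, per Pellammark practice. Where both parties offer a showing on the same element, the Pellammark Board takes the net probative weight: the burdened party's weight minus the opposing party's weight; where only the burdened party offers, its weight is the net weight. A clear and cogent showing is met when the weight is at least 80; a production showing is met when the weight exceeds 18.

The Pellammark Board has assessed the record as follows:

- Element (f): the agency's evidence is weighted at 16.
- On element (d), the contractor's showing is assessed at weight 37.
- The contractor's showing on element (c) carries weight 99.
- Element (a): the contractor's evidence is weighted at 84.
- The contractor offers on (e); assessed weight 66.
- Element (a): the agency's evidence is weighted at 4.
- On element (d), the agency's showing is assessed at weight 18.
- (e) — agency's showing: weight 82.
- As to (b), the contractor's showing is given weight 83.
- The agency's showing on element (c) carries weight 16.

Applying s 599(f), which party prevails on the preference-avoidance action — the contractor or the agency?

Stage 1 (contractor, a clear and cogent showing, weight is at least 80): (a) net 84−4=80 ≥ 80 — meets; (b) 83 ≥ 80 — meets; (c) net 99−16=83 ≥ 80 — meets.
  Stage 1 carried; the burden remains with the contractor.
Stage 2 (contractor, a production showing, weight exceeds 18): (d) net 37−18=19 > 18 — meets.
  The contractor carries Stage 2; the agency now bears the burden.
Stage 3 (agency, a production showing, weight exceeds 18): (e) net 82−66=16 ≤ 18 — fails; (f) 16 ≤ 18 — fails.
  The agency does not carry Stage 3.
So the contractor prevails.

contractor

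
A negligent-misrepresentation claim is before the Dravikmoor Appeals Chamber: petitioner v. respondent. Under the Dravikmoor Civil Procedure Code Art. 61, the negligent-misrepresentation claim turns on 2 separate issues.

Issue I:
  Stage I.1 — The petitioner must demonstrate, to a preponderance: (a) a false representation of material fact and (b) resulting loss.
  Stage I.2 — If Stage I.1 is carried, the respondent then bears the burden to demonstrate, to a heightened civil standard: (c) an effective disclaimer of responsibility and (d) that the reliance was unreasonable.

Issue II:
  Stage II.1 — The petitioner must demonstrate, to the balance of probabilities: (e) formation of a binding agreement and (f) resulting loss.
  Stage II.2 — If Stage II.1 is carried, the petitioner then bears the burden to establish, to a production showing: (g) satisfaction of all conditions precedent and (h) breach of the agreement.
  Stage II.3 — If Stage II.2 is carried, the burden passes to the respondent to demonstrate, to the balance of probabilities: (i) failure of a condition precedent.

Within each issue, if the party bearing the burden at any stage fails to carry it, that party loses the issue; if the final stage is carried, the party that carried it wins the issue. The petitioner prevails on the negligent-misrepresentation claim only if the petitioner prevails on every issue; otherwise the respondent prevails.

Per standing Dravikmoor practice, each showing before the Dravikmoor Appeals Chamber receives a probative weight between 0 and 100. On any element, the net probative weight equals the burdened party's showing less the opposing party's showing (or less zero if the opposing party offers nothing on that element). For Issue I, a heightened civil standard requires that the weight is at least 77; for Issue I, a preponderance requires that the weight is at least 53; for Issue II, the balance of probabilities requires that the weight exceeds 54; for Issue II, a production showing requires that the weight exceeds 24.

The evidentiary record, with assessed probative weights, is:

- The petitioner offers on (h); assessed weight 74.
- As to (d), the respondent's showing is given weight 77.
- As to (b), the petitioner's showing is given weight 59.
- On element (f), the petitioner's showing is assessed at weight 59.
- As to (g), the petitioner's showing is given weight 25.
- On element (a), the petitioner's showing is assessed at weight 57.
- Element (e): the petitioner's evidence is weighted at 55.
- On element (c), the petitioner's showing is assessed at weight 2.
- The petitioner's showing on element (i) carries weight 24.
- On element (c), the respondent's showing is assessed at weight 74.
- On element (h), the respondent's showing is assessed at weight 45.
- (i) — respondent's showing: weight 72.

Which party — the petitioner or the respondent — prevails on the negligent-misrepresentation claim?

— Issue I —
Stage I.1 — burden on petitioner; standard: a preponderance (weight is at least 53).
    (a): 57 ≥ 53 [met]
    (b): 59 ≥ 53 [met]
  All elements met. The burden passes to the respondent.
Stage I.2 — burden on respondent; standard: a heightened civil standard (weight is at least 77).
    (c): 74 − 2 = 72 < 77 [not met]
    (d): 77 ≥ 77 [met]
  Not every element is met, so the respondent fails to carry Stage I.2.
The petitioner prevails on this issue.
— Issue II —
Stage II.1 (petitioner, the balance of probabilities, weight exceeds 54): (e) 55 > 54 — meets; (f) 59 > 54 — meets.
  Stage II.1 carried; the burden remains with the petitioner.
Stage II.2 (petitioner, a production showing, weight exceeds 24): (g) 25 > 24 — meets; (h) net 74−45=29 > 24 — meets.
  The petitioner carries Stage II.2; the respondent now bears the burden.
Stage II.3 (respondent, the balance of probabilities, weight exceeds 54): (i) net 72−24=48 ≤ 54 — fails.
  The respondent does not carry Stage II.3.
The analysis ends at Stage II.3; the petitioner prevails on this issue.
Per-issue: Issue I → petitioner; Issue II → petitioner. The petitioner must prevail on every issue; overall, the petitioner prevails.

petitioner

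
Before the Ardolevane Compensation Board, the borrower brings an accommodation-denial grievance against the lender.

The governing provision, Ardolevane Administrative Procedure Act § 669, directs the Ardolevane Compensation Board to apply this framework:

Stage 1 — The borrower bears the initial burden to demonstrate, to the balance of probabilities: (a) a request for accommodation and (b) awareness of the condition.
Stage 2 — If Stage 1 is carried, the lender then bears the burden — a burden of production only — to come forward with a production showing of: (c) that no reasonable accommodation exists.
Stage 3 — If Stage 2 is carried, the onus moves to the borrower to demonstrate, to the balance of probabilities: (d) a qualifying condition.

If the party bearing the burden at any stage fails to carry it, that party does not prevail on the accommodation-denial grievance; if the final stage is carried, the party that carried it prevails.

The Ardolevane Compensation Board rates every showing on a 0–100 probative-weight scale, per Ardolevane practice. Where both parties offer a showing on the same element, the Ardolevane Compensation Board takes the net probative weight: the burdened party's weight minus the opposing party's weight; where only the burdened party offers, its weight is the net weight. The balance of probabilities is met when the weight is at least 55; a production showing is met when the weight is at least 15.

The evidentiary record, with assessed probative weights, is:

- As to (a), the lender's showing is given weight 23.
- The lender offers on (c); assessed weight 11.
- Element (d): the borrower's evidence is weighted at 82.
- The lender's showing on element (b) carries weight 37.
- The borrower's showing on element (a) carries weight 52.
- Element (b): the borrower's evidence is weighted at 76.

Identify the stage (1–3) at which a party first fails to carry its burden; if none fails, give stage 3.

Stage 1 (borrower, the balance of probabilities, weight is at least 55): (a) net 52−23=29 < 55 — fails; (b) net 76−37=39 < 55 — fails.
  Not every element is met, so the borrower fails to carry Stage 1.
So the lender prevails.

stage 1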